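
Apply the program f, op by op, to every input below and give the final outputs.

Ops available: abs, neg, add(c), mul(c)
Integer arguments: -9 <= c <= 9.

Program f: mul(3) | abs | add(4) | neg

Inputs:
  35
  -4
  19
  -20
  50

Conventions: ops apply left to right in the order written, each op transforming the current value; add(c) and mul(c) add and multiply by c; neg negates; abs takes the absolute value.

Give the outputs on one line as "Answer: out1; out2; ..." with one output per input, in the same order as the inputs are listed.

-109; -16; -61; -64; -154

Execution, op by op:
  35 -> 105 -> 105 -> 109 -> -109
  -4 -> -12 -> 12 -> 16 -> -16
  19 -> 57 -> 57 -> 61 -> -61
  -20 -> -60 -> 60 -> 64 -> -64
  50 -> 150 -> 150 -> 154 -> -154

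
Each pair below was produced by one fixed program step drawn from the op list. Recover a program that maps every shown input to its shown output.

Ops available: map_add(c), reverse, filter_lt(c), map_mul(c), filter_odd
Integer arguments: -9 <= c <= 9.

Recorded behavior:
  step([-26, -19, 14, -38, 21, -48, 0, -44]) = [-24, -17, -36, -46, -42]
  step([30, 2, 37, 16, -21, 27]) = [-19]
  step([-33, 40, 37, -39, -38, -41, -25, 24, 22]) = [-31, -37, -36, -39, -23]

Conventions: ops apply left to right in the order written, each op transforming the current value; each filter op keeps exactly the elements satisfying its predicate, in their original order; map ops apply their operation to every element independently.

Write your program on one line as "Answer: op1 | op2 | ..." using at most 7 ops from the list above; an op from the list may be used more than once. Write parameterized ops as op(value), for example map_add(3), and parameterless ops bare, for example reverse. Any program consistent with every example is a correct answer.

map_add(7) | map_add(-2) | reverse | filter_lt(-8) | map_add(-3) | reverse

Check, running the answer program on each example:
  [-26, -19, 14, -38, 21, -48, 0, -44] -> [-19, -12, 21, -31, 28, -41, 7, -37] -> [-21, -14, 19, -33, 26, -43, 5, -39] -> [-39, 5, -43, 26, -33, 19, -14, -21] -> [-39, -43, -33, -14, -21] -> [-42, -46, -36, -17, -24] -> [-24, -17, -36, -46, -42]
  [30, 2, 37, 16, -21, 27] -> [37, 9, 44, 23, -14, 34] -> [35, 7, 42, 21, -16, 32] -> [32, -16, 21, 42, 7, 35] -> [-16] -> [-19] -> [-19]
  [-33, 40, 37, -39, -38, -41, -25, 24, 22] -> [-26, 47, 44, -32, -31, -34, -18, 31, 29] -> [-28, 45, 42, -34, -33, -36, -20, 29, 27] -> [27, 29, -20, -36, -33, -34, 42, 45, -28] -> [-20, -36, -33, -34, -28] -> [-23, -39, -36, -37, -31] -> [-31, -37, -36, -39, -23]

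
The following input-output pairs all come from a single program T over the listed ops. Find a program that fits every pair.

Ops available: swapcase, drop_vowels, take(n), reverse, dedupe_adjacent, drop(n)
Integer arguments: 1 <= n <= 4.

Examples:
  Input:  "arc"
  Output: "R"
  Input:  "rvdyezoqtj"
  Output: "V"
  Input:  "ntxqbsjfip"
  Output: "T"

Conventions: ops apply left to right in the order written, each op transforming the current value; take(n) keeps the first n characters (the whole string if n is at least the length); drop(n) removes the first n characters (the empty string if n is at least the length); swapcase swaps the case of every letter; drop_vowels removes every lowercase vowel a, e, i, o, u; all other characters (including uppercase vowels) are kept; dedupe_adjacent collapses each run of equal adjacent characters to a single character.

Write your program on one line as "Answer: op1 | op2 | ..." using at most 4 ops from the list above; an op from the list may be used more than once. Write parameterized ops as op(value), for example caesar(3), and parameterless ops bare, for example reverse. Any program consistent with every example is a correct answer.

take(2) | reverse | take(1) | swapcase

Check, running the answer program on each example:
  "arc" -> "ar" -> "ra" -> "r" -> "R"
  "rvdyezoqtj" -> "rv" -> "vr" -> "v" -> "V"
  "ntxqbsjfip" -> "nt" -> "tn" -> "t" -> "T"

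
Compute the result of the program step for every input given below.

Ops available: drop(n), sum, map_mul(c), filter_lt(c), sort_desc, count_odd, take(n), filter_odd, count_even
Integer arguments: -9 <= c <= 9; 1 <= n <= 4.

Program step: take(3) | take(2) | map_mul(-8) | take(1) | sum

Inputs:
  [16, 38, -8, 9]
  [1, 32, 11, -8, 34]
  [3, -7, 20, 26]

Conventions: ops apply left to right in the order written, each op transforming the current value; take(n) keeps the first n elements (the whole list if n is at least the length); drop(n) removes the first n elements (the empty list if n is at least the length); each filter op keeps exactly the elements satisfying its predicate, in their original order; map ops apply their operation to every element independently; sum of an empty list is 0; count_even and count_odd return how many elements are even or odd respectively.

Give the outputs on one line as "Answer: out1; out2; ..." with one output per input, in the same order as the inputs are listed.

-128; -8; -24

Execution, op by op:
  [16, 38, -8, 9] -> [16, 38, -8] -> [16, 38] -> [-128, -304] -> [-128] -> -128
  [1, 32, 11, -8, 34] -> [1, 32, 11] -> [1, 32] -> [-8, -256] -> [-8] -> -8
  [3, -7, 20, 26] -> [3, -7, 20] -> [3, -7] -> [-24, 56] -> [-24] -> -24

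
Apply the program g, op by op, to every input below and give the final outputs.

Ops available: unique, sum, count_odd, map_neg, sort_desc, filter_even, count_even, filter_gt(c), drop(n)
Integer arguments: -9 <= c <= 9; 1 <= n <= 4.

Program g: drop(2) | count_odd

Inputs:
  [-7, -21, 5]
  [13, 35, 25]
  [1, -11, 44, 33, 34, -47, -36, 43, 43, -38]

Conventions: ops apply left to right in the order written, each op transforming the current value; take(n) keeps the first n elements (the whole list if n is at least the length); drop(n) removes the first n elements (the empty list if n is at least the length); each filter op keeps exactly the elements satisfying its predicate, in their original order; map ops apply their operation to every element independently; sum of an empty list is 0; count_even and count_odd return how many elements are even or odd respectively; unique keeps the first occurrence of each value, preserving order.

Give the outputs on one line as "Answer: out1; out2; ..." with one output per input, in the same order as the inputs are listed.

Execution, op by op:
  [-7, -21, 5] -> [5] -> 1
  [13, 35, 25] -> [25] -> 1
  [1, -11, 44, 33, 34, -47, -36, 43, 43, -38] -> [44, 33, 34, -47, -36, 43, 43, -38] -> 4

1; 1; 4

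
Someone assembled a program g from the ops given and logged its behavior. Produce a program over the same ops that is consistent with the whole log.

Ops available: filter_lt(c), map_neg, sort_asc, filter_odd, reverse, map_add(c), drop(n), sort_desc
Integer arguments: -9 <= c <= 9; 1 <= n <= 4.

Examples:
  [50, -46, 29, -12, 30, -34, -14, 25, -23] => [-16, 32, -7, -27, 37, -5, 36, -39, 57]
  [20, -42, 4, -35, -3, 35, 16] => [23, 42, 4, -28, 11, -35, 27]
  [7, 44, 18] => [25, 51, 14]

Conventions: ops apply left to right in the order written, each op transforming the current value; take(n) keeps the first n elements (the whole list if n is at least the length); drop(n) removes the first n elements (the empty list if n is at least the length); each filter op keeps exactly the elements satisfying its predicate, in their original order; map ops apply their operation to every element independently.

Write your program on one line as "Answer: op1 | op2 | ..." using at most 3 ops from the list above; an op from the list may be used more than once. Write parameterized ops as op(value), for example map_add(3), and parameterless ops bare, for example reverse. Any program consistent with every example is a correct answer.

map_add(-2) | map_add(9) | reverse

Check, running the answer program on each example:
  [50, -46, 29, -12, 30, -34, -14, 25, -23] -> [48, -48, 27, -14, 28, -36, -16, 23, -25] -> [57, -39, 36, -5, 37, -27, -7, 32, -16] -> [-16, 32, -7, -27, 37, -5, 36, -39, 57]
  [20, -42, 4, -35, -3, 35, 16] -> [18, -44, 2, -37, -5, 33, 14] -> [27, -35, 11, -28, 4, 42, 23] -> [23, 42, 4, -28, 11, -35, 27]
  [7, 44, 18] -> [5, 42, 16] -> [14, 51, 25] -> [25, 51, 14]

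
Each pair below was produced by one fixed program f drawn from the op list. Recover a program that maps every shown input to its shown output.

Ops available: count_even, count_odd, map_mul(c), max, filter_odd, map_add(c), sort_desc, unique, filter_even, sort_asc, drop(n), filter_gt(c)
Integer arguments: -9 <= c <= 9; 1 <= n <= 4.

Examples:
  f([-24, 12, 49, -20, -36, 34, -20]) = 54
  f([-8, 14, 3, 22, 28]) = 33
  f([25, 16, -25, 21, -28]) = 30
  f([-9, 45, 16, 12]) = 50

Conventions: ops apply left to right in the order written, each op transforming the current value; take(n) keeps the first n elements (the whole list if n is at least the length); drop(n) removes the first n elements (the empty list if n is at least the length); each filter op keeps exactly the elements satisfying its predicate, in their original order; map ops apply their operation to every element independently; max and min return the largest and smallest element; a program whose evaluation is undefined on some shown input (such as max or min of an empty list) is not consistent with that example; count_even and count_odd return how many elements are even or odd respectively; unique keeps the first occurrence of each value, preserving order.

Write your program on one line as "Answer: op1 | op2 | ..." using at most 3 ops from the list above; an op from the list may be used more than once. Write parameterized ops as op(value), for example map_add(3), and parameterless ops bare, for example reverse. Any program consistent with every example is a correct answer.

map_add(5) | max

Check, running the answer program on each example:
  [-24, 12, 49, -20, -36, 34, -20] -> [-19, 17, 54, -15, -31, 39, -15] -> 54
  [-8, 14, 3, 22, 28] -> [-3, 19, 8, 27, 33] -> 33
  [25, 16, -25, 21, -28] -> [30, 21, -20, 26, -23] -> 30
  [-9, 45, 16, 12] -> [-4, 50, 21, 17] -> 50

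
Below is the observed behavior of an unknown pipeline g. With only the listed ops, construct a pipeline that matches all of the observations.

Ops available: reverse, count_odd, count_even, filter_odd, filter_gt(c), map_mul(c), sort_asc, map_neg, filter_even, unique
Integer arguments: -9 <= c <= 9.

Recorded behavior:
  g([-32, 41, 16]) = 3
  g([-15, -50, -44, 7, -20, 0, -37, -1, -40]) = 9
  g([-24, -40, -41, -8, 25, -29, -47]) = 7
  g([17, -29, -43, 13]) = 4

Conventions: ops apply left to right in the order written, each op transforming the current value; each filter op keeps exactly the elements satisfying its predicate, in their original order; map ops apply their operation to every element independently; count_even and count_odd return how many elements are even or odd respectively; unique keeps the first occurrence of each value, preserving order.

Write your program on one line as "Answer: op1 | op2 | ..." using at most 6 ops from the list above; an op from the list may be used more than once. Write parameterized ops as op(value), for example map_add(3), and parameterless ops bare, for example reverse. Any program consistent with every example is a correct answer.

reverse | map_neg | map_mul(2) | reverse | count_even

Check, running the answer program on each example:
  [-32, 41, 16] -> [16, 41, -32] -> [-16, -41, 32] -> [-32, -82, 64] -> [64, -82, -32] -> 3
  [-15, -50, -44, 7, -20, 0, -37, -1, -40] -> [-40, -1, -37, 0, -20, 7, -44, -50, -15] -> [40, 1, 37, 0, 20, -7, 44, 50, 15] -> [80, 2, 74, 0, 40, -14, 88, 100, 30] -> [30, 100, 88, -14, 40, 0, 74, 2, 80] -> 9
  [-24, -40, -41, -8, 25, -29, -47] -> [-47, -29, 25, -8, -41, -40, -24] -> [47, 29, -25, 8, 41, 40, 24] -> [94, 58, -50, 16, 82, 80, 48] -> [48, 80, 82, 16, -50, 58, 94] -> 7
  [17, -29, -43, 13] -> [13, -43, -29, 17] -> [-13, 43, 29, -17] -> [-26, 86, 58, -34] -> [-34, 58, 86, -26] -> 4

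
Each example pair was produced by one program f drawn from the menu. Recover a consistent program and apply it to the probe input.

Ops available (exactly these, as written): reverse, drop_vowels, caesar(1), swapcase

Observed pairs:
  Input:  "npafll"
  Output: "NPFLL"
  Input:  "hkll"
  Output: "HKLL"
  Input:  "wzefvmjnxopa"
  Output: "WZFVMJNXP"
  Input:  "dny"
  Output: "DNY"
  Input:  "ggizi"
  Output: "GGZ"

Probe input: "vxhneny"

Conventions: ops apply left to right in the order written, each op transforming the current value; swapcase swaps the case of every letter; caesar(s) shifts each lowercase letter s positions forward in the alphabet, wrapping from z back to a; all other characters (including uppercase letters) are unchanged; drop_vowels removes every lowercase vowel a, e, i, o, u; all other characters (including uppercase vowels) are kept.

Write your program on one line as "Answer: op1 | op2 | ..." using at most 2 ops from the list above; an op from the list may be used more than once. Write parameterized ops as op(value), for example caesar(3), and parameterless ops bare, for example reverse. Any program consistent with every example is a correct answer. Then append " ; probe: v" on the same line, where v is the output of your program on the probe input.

drop_vowels | swapcase ; probe: "VXHNNY"

Check, running the answer program on each example:
  "npafll" -> "npfll" -> "NPFLL"
  "hkll" -> "hkll" -> "HKLL"
  "wzefvmjnxopa" -> "wzfvmjnxp" -> "WZFVMJNXP"
  "dny" -> "dny" -> "DNY"
  "ggizi" -> "ggz" -> "GGZ"
  probe: "vxhneny" -> "vxhnny" -> "VXHNNY"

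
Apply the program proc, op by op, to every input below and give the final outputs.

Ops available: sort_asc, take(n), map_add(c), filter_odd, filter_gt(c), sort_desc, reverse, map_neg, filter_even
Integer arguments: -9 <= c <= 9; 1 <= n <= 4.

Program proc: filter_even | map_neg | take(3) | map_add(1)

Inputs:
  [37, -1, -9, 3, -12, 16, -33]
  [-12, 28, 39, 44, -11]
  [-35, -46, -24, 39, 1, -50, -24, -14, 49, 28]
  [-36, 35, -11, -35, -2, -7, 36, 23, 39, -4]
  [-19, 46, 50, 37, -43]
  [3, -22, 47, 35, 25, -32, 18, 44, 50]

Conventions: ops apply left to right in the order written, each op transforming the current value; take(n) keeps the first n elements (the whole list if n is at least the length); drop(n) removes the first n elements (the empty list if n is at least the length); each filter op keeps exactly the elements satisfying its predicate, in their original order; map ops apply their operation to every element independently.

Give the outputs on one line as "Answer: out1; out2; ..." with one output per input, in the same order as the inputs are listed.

[13, -15]; [13, -27, -43]; [47, 25, 51]; [37, 3, -35]; [-45, -49]; [23, 33, -17]

Execution, op by op:
  [37, -1, -9, 3, -12, 16, -33] -> [-12, 16] -> [12, -16] -> [12, -16] -> [13, -15]
  [-12, 28, 39, 44, -11] -> [-12, 28, 44] -> [12, -28, -44] -> [12, -28, -44] -> [13, -27, -43]
  [-35, -46, -24, 39, 1, -50, -24, -14, 49, 28] -> [-46, -24, -50, -24, -14, 28] -> [46, 24, 50, 24, 14, -28] -> [46, 24, 50] -> [47, 25, 51]
  [-36, 35, -11, -35, -2, -7, 36, 23, 39, -4] -> [-36, -2, 36, -4] -> [36, 2, -36, 4] -> [36, 2, -36] -> [37, 3, -35]
  [-19, 46, 50, 37, -43] -> [46, 50] -> [-46, -50] -> [-46, -50] -> [-45, -49]
  [3, -22, 47, 35, 25, -32, 18, 44, 50] -> [-22, -32, 18, 44, 50] -> [22, 32, -18, -44, -50] -> [22, 32, -18] -> [23, 33, -17]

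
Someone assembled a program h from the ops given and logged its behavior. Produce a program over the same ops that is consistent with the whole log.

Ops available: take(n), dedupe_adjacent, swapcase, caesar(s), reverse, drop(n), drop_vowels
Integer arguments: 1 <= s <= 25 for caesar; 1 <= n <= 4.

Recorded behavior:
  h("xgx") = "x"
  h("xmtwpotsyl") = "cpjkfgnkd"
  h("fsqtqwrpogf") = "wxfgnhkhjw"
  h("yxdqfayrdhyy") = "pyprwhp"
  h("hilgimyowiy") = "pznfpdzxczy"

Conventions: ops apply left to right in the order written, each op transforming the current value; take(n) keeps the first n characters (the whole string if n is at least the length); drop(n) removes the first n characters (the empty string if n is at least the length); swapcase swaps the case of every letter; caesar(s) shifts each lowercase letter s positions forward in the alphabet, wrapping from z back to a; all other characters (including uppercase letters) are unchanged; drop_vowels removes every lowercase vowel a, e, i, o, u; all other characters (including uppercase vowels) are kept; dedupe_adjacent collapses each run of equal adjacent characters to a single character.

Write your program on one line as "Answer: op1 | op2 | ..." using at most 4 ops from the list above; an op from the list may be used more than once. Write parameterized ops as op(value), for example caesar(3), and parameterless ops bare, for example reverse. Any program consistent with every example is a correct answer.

reverse | dedupe_adjacent | caesar(17) | drop_vowels

Check, running the answer program on each example:
  "xgx" -> "xgx" -> "xgx" -> "oxo" -> "x"
  "xmtwpotsyl" -> "lystopwtmx" -> "lystopwtmx" -> "cpjkfgnkdo" -> "cpjkfgnkd"
  "fsqtqwrpogf" -> "fgoprwqtqsf" -> "fgoprwqtqsf" -> "wxfginhkhjw" -> "wxfgnhkhjw"
  "yxdqfayrdhyy" -> "yyhdryafqdxy" -> "yhdryafqdxy" -> "pyuiprwhuop" -> "pyprwhp"
  "hilgimyowiy" -> "yiwoymiglih" -> "yiwoymiglih" -> "pznfpdzxczy" -> "pznfpdzxczy"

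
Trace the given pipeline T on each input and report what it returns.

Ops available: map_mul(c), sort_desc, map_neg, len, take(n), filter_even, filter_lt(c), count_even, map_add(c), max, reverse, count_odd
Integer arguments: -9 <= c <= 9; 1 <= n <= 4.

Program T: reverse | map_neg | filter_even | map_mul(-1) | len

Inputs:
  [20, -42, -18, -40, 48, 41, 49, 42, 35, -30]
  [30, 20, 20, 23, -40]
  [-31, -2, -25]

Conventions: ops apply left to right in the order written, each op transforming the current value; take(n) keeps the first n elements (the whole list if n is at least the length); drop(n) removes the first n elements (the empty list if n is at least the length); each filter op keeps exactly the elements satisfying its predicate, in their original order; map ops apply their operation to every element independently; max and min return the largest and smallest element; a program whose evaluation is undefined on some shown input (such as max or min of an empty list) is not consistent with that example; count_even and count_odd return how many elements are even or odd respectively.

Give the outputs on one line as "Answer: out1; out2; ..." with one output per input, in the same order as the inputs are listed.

Execution, op by op:
  [20, -42, -18, -40, 48, 41, 49, 42, 35, -30] -> [-30, 35, 42, 49, 41, 48, -40, -18, -42, 20] -> [30, -35, -42, -49, -41, -48, 40, 18, 42, -20] -> [30, -42, -48, 40, 18, 42, -20] -> [-30, 42, 48, -40, -18, -42, 20] -> 7
  [30, 20, 20, 23, -40] -> [-40, 23, 20, 20, 30] -> [40, -23, -20, -20, -30] -> [40, -20, -20, -30] -> [-40, 20, 20, 30] -> 4
  [-31, -2, -25] -> [-25, -2, -31] -> [25, 2, 31] -> [2] -> [-2] -> 1

7; 4; 1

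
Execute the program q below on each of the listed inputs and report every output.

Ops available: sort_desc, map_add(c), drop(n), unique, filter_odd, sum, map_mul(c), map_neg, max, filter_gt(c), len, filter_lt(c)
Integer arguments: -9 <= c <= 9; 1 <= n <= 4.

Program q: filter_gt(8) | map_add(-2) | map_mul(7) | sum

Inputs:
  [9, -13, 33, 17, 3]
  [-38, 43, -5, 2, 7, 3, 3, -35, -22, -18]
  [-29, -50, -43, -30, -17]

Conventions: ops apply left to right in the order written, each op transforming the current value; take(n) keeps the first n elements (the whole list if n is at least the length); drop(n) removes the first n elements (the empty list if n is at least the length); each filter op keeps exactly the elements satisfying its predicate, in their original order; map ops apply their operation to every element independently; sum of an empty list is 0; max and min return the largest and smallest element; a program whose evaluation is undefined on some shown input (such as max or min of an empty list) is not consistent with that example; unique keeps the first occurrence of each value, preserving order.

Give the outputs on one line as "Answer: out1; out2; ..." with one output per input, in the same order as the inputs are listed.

Execution, op by op:
  [9, -13, 33, 17, 3] -> [9, 33, 17] -> [7, 31, 15] -> [49, 217, 105] -> 371
  [-38, 43, -5, 2, 7, 3, 3, -35, -22, -18] -> [43] -> [41] -> [287] -> 287
  [-29, -50, -43, -30, -17] -> [] -> [] -> [] -> 0

371; 287; 0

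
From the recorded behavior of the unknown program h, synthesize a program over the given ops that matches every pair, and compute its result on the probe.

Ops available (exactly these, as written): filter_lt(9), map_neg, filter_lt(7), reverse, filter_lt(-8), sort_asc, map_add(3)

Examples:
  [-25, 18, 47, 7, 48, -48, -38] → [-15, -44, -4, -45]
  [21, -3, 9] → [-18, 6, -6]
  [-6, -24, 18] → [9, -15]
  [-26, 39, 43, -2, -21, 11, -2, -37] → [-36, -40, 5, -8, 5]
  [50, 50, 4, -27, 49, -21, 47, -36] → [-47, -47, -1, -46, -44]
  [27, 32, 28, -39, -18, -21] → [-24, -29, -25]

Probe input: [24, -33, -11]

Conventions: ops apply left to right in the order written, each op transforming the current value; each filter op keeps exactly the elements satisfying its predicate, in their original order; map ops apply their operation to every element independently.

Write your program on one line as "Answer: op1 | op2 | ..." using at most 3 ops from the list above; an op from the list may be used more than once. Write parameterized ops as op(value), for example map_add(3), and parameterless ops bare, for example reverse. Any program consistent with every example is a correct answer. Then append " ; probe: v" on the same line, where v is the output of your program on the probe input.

map_neg | filter_lt(7) | map_add(3) ; probe: [-21]

Check, running the answer program on each example:
  [-25, 18, 47, 7, 48, -48, -38] -> [25, -18, -47, -7, -48, 48, 38] -> [-18, -47, -7, -48] -> [-15, -44, -4, -45]
  [21, -3, 9] -> [-21, 3, -9] -> [-21, 3, -9] -> [-18, 6, -6]
  [-6, -24, 18] -> [6, 24, -18] -> [6, -18] -> [9, -15]
  [-26, 39, 43, -2, -21, 11, -2, -37] -> [26, -39, -43, 2, 21, -11, 2, 37] -> [-39, -43, 2, -11, 2] -> [-36, -40, 5, -8, 5]
  [50, 50, 4, -27, 49, -21, 47, -36] -> [-50, -50, -4, 27, -49, 21, -47, 36] -> [-50, -50, -4, -49, -47] -> [-47, -47, -1, -46, -44]
  [27, 32, 28, -39, -18, -21] -> [-27, -32, -28, 39, 18, 21] -> [-27, -32, -28] -> [-24, -29, -25]
  probe: [24, -33, -11] -> [-24, 33, 11] -> [-24] -> [-21]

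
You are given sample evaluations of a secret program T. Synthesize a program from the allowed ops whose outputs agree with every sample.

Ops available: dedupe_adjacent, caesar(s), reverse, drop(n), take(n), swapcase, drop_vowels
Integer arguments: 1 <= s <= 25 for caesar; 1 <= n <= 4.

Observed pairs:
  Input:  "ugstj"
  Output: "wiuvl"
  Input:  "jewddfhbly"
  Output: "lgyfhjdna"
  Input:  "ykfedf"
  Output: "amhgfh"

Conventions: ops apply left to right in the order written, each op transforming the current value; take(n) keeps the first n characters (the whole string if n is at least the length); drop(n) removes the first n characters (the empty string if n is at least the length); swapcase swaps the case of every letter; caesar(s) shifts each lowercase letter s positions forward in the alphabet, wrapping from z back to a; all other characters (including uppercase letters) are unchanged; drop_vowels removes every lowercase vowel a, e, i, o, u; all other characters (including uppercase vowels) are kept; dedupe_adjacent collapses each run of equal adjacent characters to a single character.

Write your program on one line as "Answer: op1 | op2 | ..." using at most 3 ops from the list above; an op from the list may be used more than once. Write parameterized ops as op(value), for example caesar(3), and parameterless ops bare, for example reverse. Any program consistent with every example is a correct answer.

dedupe_adjacent | caesar(2)

Check, running the answer program on each example:
  "ugstj" -> "ugstj" -> "wiuvl"
  "jewddfhbly" -> "jewdfhbly" -> "lgyfhjdna"
  "ykfedf" -> "ykfedf" -> "amhgfh"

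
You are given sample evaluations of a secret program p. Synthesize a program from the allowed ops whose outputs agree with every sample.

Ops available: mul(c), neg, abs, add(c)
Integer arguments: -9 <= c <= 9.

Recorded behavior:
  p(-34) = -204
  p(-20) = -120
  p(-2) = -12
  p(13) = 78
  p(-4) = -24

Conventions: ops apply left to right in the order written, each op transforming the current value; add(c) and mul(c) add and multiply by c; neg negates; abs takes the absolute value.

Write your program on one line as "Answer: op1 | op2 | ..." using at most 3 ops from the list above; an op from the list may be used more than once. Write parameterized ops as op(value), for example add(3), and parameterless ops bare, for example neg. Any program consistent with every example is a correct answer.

mul(-6) | neg

Check, running the answer program on each example:
  -34 -> 204 -> -204
  -20 -> 120 -> -120
  -2 -> 12 -> -12
  13 -> -78 -> 78
  -4 -> 24 -> -24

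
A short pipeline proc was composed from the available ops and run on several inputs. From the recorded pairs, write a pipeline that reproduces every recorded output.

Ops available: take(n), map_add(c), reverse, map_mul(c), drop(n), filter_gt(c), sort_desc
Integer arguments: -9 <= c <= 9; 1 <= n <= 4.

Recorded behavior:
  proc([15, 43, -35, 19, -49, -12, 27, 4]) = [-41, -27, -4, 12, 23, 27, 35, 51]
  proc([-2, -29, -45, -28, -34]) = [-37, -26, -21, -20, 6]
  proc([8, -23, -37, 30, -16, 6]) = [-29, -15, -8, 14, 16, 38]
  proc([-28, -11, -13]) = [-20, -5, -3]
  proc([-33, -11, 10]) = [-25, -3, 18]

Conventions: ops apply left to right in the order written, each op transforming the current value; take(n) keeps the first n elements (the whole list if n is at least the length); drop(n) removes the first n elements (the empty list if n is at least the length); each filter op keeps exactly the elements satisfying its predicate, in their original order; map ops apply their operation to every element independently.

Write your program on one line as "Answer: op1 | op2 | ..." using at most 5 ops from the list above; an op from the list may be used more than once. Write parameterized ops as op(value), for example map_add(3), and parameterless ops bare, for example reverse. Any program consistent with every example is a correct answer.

map_add(8) | reverse | sort_desc | reverse

Check, running the answer program on each example:
  [15, 43, -35, 19, -49, -12, 27, 4] -> [23, 51, -27, 27, -41, -4, 35, 12] -> [12, 35, -4, -41, 27, -27, 51, 23] -> [51, 35, 27, 23, 12, -4, -27, -41] -> [-41, -27, -4, 12, 23, 27, 35, 51]
  [-2, -29, -45, -28, -34] -> [6, -21, -37, -20, -26] -> [-26, -20, -37, -21, 6] -> [6, -20, -21, -26, -37] -> [-37, -26, -21, -20, 6]
  [8, -23, -37, 30, -16, 6] -> [16, -15, -29, 38, -8, 14] -> [14, -8, 38, -29, -15, 16] -> [38, 16, 14, -8, -15, -29] -> [-29, -15, -8, 14, 16, 38]
  [-28, -11, -13] -> [-20, -3, -5] -> [-5, -3, -20] -> [-3, -5, -20] -> [-20, -5, -3]
  [-33, -11, 10] -> [-25, -3, 18] -> [18, -3, -25] -> [18, -3, -25] -> [-25, -3, 18]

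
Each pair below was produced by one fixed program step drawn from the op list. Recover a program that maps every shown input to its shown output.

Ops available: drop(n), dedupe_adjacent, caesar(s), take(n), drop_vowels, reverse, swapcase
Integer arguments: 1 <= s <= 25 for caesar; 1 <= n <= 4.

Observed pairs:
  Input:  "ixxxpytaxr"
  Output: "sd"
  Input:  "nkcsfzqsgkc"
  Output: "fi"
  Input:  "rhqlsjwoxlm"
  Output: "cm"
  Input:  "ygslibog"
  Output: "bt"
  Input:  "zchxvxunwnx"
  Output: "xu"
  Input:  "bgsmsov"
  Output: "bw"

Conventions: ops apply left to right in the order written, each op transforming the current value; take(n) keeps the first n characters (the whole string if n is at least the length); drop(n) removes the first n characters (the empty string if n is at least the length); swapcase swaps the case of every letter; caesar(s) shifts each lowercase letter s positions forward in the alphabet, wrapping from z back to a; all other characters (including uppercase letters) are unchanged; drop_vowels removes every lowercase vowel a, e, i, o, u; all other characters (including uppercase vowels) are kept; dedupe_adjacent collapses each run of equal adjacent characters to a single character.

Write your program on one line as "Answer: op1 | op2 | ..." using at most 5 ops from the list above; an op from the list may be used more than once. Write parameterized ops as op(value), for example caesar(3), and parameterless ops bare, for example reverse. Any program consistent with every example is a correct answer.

caesar(2) | take(2) | reverse | caesar(19)

Check, running the answer program on each example:
  "ixxxpytaxr" -> "kzzzravczt" -> "kz" -> "zk" -> "sd"
  "nkcsfzqsgkc" -> "pmeuhbsuime" -> "pm" -> "mp" -> "fi"
  "rhqlsjwoxlm" -> "tjsnulyqzno" -> "tj" -> "jt" -> "cm"
  "ygslibog" -> "aiunkdqi" -> "ai" -> "ia" -> "bt"
  "zchxvxunwnx" -> "bejzxzwpypz" -> "be" -> "eb" -> "xu"
  "bgsmsov" -> "diuouqx" -> "di" -> "id" -> "bw"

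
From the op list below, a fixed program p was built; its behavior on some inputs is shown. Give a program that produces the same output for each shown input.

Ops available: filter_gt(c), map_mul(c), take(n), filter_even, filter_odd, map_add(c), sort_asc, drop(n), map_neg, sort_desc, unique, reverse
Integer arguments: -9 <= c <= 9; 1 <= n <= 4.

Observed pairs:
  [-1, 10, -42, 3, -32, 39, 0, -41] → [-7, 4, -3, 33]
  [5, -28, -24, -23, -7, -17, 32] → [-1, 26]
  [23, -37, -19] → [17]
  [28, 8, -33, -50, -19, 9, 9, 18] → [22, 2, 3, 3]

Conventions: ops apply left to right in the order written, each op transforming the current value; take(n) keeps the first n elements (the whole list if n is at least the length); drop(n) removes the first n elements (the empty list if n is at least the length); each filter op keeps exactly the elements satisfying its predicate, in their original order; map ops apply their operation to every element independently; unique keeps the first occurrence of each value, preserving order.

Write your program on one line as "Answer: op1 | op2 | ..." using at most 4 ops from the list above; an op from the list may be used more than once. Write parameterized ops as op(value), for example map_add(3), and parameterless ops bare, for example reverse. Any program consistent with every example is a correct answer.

filter_gt(-5) | map_add(-6) | take(4)

Check, running the answer program on each example:
  [-1, 10, -42, 3, -32, 39, 0, -41] -> [-1, 10, 3, 39, 0] -> [-7, 4, -3, 33, -6] -> [-7, 4, -3, 33]
  [5, -28, -24, -23, -7, -17, 32] -> [5, 32] -> [-1, 26] -> [-1, 26]
  [23, -37, -19] -> [23] -> [17] -> [17]
  [28, 8, -33, -50, -19, 9, 9, 18] -> [28, 8, 9, 9, 18] -> [22, 2, 3, 3, 12] -> [22, 2, 3, 3]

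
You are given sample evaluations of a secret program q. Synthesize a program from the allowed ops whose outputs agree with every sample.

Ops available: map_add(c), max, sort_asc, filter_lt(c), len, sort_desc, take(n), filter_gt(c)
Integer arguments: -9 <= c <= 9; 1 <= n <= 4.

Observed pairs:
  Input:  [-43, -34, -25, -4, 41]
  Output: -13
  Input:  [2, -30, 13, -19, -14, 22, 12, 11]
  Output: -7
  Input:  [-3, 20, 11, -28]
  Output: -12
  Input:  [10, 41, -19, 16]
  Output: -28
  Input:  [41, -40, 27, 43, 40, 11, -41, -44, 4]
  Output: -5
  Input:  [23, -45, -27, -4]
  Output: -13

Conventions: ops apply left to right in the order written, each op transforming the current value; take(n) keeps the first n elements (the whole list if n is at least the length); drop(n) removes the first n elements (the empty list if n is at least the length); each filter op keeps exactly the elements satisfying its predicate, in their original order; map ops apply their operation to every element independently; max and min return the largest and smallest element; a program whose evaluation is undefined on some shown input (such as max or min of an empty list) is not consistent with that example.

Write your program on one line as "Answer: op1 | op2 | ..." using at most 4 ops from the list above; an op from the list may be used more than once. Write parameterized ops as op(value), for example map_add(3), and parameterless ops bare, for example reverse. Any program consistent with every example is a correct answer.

map_add(-9) | filter_lt(1) | max

Check, running the answer program on each example:
  [-43, -34, -25, -4, 41] -> [-52, -43, -34, -13, 32] -> [-52, -43, -34, -13] -> -13
  [2, -30, 13, -19, -14, 22, 12, 11] -> [-7, -39, 4, -28, -23, 13, 3, 2] -> [-7, -39, -28, -23] -> -7
  [-3, 20, 11, -28] -> [-12, 11, 2, -37] -> [-12, -37] -> -12
  [10, 41, -19, 16] -> [1, 32, -28, 7] -> [-28] -> -28
  [41, -40, 27, 43, 40, 11, -41, -44, 4] -> [32, -49, 18, 34, 31, 2, -50, -53, -5] -> [-49, -50, -53, -5] -> -5
  [23, -45, -27, -4] -> [14, -54, -36, -13] -> [-54, -36, -13] -> -13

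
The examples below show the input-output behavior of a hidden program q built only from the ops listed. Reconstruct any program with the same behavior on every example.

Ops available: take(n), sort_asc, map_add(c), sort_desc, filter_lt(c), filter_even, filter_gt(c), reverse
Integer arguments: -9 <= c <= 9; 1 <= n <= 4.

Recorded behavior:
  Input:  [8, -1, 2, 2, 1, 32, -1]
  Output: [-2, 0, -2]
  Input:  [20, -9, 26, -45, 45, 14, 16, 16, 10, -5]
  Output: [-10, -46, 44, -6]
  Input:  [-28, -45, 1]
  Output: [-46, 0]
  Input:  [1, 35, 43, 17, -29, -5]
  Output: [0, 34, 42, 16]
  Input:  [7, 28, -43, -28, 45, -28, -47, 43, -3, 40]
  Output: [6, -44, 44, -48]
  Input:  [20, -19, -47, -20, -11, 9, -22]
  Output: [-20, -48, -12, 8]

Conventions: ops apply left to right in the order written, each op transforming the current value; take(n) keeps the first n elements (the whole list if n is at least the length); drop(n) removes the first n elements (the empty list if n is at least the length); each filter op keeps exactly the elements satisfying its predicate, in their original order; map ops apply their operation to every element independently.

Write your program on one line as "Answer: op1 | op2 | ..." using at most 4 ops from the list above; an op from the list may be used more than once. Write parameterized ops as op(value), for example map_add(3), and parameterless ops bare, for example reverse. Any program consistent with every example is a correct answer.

map_add(-1) | filter_even | take(4)

Check, running the answer program on each example:
  [8, -1, 2, 2, 1, 32, -1] -> [7, -2, 1, 1, 0, 31, -2] -> [-2, 0, -2] -> [-2, 0, -2]
  [20, -9, 26, -45, 45, 14, 16, 16, 10, -5] -> [19, -10, 25, -46, 44, 13, 15, 15, 9, -6] -> [-10, -46, 44, -6] -> [-10, -46, 44, -6]
  [-28, -45, 1] -> [-29, -46, 0] -> [-46, 0] -> [-46, 0]
  [1, 35, 43, 17, -29, -5] -> [0, 34, 42, 16, -30, -6] -> [0, 34, 42, 16, -30, -6] -> [0, 34, 42, 16]
  [7, 28, -43, -28, 45, -28, -47, 43, -3, 40] -> [6, 27, -44, -29, 44, -29, -48, 42, -4, 39] -> [6, -44, 44, -48, 42, -4] -> [6, -44, 44, -48]
  [20, -19, -47, -20, -11, 9, -22] -> [19, -20, -48, -21, -12, 8, -23] -> [-20, -48, -12, 8] -> [-20, -48, -12, 8]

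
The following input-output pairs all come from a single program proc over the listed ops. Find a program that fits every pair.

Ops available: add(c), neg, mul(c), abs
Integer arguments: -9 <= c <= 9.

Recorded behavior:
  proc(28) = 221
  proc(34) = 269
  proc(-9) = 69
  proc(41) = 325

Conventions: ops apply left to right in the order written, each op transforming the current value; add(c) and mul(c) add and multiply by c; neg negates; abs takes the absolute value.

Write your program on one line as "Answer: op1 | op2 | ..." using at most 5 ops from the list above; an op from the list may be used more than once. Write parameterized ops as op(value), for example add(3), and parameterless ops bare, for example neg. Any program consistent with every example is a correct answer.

mul(8) | abs | add(1) | add(-4)

Check, running the answer program on each example:
  28 -> 224 -> 224 -> 225 -> 221
  34 -> 272 -> 272 -> 273 -> 269
  -9 -> -72 -> 72 -> 73 -> 69
  41 -> 328 -> 328 -> 329 -> 325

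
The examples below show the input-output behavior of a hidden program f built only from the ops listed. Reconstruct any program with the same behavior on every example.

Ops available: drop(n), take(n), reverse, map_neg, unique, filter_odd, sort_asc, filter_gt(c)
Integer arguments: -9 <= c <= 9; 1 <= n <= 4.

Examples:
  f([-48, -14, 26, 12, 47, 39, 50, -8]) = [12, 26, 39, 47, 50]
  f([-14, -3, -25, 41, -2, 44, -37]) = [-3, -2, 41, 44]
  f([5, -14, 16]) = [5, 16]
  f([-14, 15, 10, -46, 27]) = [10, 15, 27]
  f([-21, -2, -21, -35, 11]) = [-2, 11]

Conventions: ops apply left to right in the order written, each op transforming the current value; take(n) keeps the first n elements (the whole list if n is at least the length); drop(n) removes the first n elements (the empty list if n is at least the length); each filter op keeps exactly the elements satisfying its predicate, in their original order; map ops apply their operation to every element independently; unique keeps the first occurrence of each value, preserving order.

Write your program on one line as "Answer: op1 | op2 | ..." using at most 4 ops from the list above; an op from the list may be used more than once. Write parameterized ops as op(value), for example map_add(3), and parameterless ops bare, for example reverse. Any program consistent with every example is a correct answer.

sort_asc | unique | filter_gt(-9) | filter_gt(-4)

Check, running the answer program on each example:
  [-48, -14, 26, 12, 47, 39, 50, -8] -> [-48, -14, -8, 12, 26, 39, 47, 50] -> [-48, -14, -8, 12, 26, 39, 47, 50] -> [-8, 12, 26, 39, 47, 50] -> [12, 26, 39, 47, 50]
  [-14, -3, -25, 41, -2, 44, -37] -> [-37, -25, -14, -3, -2, 41, 44] -> [-37, -25, -14, -3, -2, 41, 44] -> [-3, -2, 41, 44] -> [-3, -2, 41, 44]
  [5, -14, 16] -> [-14, 5, 16] -> [-14, 5, 16] -> [5, 16] -> [5, 16]
  [-14, 15, 10, -46, 27] -> [-46, -14, 10, 15, 27] -> [-46, -14, 10, 15, 27] -> [10, 15, 27] -> [10, 15, 27]
  [-21, -2, -21, -35, 11] -> [-35, -21, -21, -2, 11] -> [-35, -21, -2, 11] -> [-2, 11] -> [-2, 11]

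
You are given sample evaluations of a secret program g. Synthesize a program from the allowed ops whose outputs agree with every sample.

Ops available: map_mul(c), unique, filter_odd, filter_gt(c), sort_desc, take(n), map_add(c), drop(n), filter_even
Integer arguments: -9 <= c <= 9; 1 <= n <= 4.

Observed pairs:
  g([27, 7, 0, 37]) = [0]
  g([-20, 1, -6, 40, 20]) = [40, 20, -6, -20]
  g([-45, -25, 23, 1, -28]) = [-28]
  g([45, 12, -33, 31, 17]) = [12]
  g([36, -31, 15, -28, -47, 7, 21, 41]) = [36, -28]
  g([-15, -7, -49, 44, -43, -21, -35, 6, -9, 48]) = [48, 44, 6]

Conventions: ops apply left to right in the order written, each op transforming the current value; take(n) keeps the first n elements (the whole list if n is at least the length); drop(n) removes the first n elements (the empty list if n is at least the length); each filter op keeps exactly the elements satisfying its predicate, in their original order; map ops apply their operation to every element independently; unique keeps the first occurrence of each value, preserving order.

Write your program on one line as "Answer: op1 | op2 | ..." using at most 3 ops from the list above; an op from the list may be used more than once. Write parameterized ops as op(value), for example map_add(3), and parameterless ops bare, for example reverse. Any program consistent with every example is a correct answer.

sort_desc | filter_even

Check, running the answer program on each example:
  [27, 7, 0, 37] -> [37, 27, 7, 0] -> [0]
  [-20, 1, -6, 40, 20] -> [40, 20, 1, -6, -20] -> [40, 20, -6, -20]
  [-45, -25, 23, 1, -28] -> [23, 1, -25, -28, -45] -> [-28]
  [45, 12, -33, 31, 17] -> [45, 31, 17, 12, -33] -> [12]
  [36, -31, 15, -28, -47, 7, 21, 41] -> [41, 36, 21, 15, 7, -28, -31, -47] -> [36, -28]
  [-15, -7, -49, 44, -43, -21, -35, 6, -9, 48] -> [48, 44, 6, -7, -9, -15, -21, -35, -43, -49] -> [48, 44, 6]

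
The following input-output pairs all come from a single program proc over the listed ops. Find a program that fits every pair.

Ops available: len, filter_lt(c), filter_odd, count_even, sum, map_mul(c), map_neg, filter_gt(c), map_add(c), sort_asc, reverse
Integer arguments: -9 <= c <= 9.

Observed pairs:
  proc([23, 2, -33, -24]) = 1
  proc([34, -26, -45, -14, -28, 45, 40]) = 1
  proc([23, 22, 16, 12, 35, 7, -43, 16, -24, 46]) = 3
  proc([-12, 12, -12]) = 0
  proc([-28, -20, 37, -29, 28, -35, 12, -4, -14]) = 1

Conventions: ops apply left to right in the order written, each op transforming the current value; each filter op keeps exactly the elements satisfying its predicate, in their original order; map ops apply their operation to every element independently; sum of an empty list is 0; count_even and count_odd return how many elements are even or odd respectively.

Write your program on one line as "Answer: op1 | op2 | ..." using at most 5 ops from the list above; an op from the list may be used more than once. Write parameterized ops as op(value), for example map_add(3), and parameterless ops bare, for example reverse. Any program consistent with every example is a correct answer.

filter_odd | map_mul(-4) | filter_lt(1) | len

Check, running the answer program on each example:
  [23, 2, -33, -24] -> [23, -33] -> [-92, 132] -> [-92] -> 1
  [34, -26, -45, -14, -28, 45, 40] -> [-45, 45] -> [180, -180] -> [-180] -> 1
  [23, 22, 16, 12, 35, 7, -43, 16, -24, 46] -> [23, 35, 7, -43] -> [-92, -140, -28, 172] -> [-92, -140, -28] -> 3
  [-12, 12, -12] -> [] -> [] -> [] -> 0
  [-28, -20, 37, -29, 28, -35, 12, -4, -14] -> [37, -29, -35] -> [-148, 116, 140] -> [-148] -> 1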